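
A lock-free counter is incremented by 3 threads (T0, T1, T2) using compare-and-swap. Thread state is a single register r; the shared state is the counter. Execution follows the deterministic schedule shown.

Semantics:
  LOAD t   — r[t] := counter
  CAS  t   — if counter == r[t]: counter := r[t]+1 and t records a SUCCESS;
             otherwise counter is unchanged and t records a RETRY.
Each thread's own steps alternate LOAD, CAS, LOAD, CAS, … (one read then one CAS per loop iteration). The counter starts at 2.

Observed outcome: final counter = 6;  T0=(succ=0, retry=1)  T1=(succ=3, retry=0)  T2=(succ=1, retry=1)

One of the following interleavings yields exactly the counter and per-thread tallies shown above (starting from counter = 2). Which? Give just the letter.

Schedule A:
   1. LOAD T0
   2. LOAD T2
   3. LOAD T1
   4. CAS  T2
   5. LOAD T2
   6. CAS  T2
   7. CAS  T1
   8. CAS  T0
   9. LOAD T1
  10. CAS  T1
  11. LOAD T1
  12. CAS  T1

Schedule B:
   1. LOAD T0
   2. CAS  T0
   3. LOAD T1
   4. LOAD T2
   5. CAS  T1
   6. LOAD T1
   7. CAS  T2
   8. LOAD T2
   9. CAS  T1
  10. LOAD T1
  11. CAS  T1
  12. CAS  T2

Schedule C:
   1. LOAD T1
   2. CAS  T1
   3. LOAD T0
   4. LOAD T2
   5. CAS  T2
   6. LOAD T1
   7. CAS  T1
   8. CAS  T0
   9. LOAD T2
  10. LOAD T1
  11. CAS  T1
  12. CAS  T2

Simulating candidate C:
#1 T1 reads 2
#2 T1 CAS(2→3) writes; counter now 3
#3 T0 reads 3
#4 T2 reads 3
#5 T2 CAS(3→4) writes; counter now 4
#6 T1 reads 4
#7 T1 CAS(4→5) writes; counter now 5
#8 T0 CAS(3→4) fails; counter now 5
#9 T2 reads 5
#10 T1 reads 5
#11 T1 CAS(5→6) writes; counter now 6
#12 T2 CAS(5→6) fails; counter now 6

C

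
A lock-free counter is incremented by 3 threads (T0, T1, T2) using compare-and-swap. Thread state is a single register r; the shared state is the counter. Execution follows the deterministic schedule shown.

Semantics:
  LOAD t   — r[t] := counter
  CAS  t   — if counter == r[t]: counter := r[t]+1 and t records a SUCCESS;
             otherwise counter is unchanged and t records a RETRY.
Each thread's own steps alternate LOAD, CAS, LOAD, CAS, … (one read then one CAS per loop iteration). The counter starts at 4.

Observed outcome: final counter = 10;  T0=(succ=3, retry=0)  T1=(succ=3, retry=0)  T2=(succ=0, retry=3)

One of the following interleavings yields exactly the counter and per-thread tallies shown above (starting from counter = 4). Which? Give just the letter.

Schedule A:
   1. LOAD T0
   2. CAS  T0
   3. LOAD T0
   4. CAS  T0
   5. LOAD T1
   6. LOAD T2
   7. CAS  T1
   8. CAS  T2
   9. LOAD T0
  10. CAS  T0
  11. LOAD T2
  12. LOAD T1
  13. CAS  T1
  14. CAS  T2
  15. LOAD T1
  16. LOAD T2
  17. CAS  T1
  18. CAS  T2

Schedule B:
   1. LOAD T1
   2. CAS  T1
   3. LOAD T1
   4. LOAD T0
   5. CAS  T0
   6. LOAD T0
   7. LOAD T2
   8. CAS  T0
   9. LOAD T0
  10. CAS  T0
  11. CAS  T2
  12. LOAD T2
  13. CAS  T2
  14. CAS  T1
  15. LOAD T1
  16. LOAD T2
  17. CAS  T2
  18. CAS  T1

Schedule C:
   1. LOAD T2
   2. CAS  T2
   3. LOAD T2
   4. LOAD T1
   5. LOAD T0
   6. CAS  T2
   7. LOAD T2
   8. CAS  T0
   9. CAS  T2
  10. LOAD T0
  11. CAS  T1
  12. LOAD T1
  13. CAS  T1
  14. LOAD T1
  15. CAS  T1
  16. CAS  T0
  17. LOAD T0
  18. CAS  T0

Simulating candidate A:
[1] T0.load  rd  (counter 4, T0.r 4)
[2] T0.cas  hit  (counter 5, T0.r 4)
[3] T0.load  rd  (counter 5, T0.r 5)
[4] T0.cas  hit  (counter 6, T0.r 5)
[5] T1.load  rd  (counter 6, T1.r 6)
[6] T2.load  rd  (counter 6, T2.r 6)
[7] T1.cas  hit  (counter 7, T1.r 6)
[8] T2.cas  miss  (counter 7, T2.r 6)
[9] T0.load  rd  (counter 7, T0.r 7)
[10] T0.cas  hit  (counter 8, T0.r 7)
[11] T2.load  rd  (counter 8, T2.r 8)
[12] T1.load  rd  (counter 8, T1.r 8)
[13] T1.cas  hit  (counter 9, T1.r 8)
[14] T2.cas  miss  (counter 9, T2.r 8)
[15] T1.load  rd  (counter 9, T1.r 9)
[16] T2.load  rd  (counter 9, T2.r 9)
[17] T1.cas  hit  (counter 10, T1.r 9)
[18] T2.cas  miss  (counter 10, T2.r 9)

A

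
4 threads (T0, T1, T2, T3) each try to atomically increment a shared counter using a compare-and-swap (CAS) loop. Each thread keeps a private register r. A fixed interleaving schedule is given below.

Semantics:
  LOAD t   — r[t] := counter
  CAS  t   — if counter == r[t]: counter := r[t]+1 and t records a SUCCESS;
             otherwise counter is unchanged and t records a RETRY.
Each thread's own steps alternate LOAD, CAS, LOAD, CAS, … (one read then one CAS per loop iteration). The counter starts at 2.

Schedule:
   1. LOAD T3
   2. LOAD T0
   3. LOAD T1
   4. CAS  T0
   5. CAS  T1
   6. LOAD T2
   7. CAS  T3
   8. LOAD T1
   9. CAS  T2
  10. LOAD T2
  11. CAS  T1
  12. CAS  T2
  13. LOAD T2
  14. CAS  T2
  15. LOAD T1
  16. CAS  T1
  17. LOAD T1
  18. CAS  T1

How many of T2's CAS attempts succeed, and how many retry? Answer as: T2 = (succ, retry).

T2 = (3, 0)

[1] T3.load  rd  (counter 2, T3.r 2)
[2] T0.load  rd  (counter 2, T0.r 2)
[3] T1.load  rd  (counter 2, T1.r 2)
[4] T0.cas  hit  (counter 3, T0.r 2)
[5] T1.cas  miss  (counter 3, T1.r 2)
[6] T2.load  rd  (counter 3, T2.r 3)
[7] T3.cas  miss  (counter 3, T3.r 2)
[8] T1.load  rd  (counter 3, T1.r 3)
[9] T2.cas  hit  (counter 4, T2.r 3)
[10] T2.load  rd  (counter 4, T2.r 4)
[11] T1.cas  miss  (counter 4, T1.r 3)
[12] T2.cas  hit  (counter 5, T2.r 4)
[13] T2.load  rd  (counter 5, T2.r 5)
[14] T2.cas  hit  (counter 6, T2.r 5)
[15] T1.load  rd  (counter 6, T1.r 6)
[16] T1.cas  hit  (counter 7, T1.r 6)
[17] T1.load  rd  (counter 7, T1.r 7)
[18] T1.cas  hit  (counter 8, T1.r 7)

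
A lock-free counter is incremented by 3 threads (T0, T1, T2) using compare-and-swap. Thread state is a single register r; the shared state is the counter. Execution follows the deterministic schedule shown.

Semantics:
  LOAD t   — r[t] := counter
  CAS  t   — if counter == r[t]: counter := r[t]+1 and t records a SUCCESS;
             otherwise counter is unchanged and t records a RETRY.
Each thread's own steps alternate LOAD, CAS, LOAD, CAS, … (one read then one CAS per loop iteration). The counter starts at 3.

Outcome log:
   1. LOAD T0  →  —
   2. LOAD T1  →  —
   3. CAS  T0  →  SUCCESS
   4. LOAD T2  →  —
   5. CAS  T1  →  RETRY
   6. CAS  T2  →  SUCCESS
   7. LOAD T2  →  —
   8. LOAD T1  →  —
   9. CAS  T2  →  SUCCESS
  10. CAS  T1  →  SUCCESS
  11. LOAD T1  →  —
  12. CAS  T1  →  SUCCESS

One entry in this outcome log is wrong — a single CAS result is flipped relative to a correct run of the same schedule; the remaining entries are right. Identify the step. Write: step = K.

step = 10

Correct run:
#1 T0 reads 3
#2 T1 reads 3
#3 T0 CAS(3→4) writes; counter now 4
#4 T2 reads 4
#5 T1 CAS(3→4) fails; counter now 4
#6 T2 CAS(4→5) writes; counter now 5
#7 T2 reads 5
#8 T1 reads 5
#9 T2 CAS(5→6) writes; counter now 6
#10 T1 CAS(5→6) fails; counter now 6
#11 T1 reads 6
#12 T1 CAS(6→7) writes; counter now 7
Flip is step 10.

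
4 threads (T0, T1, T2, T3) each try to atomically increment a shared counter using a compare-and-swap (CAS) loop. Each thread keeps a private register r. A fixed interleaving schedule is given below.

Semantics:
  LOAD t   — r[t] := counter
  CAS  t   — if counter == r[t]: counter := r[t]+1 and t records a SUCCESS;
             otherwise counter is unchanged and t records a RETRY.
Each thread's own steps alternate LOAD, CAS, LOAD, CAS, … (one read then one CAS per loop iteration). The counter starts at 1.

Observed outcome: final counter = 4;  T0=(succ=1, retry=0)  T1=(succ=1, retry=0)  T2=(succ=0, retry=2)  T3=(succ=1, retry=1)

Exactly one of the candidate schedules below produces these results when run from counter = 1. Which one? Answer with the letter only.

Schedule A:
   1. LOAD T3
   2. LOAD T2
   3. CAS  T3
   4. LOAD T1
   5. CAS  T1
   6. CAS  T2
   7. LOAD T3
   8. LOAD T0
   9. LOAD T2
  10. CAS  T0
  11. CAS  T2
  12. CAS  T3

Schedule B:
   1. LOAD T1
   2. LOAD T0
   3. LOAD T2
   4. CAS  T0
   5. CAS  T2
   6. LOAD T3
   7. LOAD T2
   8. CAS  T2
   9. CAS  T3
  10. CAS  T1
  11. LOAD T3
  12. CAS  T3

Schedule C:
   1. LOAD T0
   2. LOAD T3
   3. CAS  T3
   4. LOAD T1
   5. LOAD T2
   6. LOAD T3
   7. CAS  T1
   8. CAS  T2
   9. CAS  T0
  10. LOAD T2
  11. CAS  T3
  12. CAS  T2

Tracing schedule A:
[1] T3.load  rd  (counter 1, T3.r 1)
[2] T2.load  rd  (counter 1, T2.r 1)
[3] T3.cas  hit  (counter 2, T3.r 1)
[4] T1.load  rd  (counter 2, T1.r 2)
[5] T1.cas  hit  (counter 3, T1.r 2)
[6] T2.cas  miss  (counter 3, T2.r 1)
[7] T3.load  rd  (counter 3, T3.r 3)
[8] T0.load  rd  (counter 3, T0.r 3)
[9] T2.load  rd  (counter 3, T2.r 3)
[10] T0.cas  hit  (counter 4, T0.r 3)
[11] T2.cas  miss  (counter 4, T2.r 3)
[12] T3.cas  miss  (counter 4, T3.r 3)

A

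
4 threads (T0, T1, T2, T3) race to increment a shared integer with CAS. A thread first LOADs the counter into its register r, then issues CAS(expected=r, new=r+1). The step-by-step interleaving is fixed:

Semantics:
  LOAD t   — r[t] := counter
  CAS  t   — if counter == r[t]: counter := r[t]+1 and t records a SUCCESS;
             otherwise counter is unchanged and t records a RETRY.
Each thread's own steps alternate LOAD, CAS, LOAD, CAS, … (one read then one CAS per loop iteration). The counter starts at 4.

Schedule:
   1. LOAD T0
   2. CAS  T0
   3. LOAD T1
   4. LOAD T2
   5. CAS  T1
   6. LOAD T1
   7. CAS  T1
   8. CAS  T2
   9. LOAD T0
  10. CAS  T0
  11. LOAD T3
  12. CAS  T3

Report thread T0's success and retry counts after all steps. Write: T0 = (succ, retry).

T0 = (2, 0)

step 1: T0 LOAD ⇒ load; ctr=4 reg=4
step 2: T0 CAS ⇒ ok; ctr=5 reg=4
step 3: T1 LOAD ⇒ load; ctr=5 reg=5
step 4: T2 LOAD ⇒ load; ctr=5 reg=5
step 5: T1 CAS ⇒ ok; ctr=6 reg=5
step 6: T1 LOAD ⇒ load; ctr=6 reg=6
step 7: T1 CAS ⇒ ok; ctr=7 reg=6
step 8: T2 CAS ⇒ retry; ctr=7 reg=5
step 9: T0 LOAD ⇒ load; ctr=7 reg=7
step 10: T0 CAS ⇒ ok; ctr=8 reg=7
step 11: T3 LOAD ⇒ load; ctr=8 reg=8
step 12: T3 CAS ⇒ ok; ctr=9 reg=8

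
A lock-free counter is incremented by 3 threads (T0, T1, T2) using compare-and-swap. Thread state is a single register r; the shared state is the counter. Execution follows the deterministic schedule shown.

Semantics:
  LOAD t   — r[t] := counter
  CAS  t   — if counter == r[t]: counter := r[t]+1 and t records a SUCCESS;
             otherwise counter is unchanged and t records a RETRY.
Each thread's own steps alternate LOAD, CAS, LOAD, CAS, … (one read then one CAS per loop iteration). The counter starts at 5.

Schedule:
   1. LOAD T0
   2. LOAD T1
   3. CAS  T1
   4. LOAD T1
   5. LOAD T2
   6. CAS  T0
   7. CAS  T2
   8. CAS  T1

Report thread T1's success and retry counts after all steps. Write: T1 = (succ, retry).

1. LOAD T0 → mem=5 r[T0]=5 [LOAD]
2. LOAD T1 → mem=5 r[T1]=5 [LOAD]
3. CAS T1 → mem=6 r[T1]=5 [OK]
4. LOAD T1 → mem=6 r[T1]=6 [LOAD]
5. LOAD T2 → mem=6 r[T2]=6 [LOAD]
6. CAS T0 → mem=6 r[T0]=5 [RETRY]
7. CAS T2 → mem=7 r[T2]=6 [OK]
8. CAS T1 → mem=7 r[T1]=6 [RETRY]

T1 = (1, 1)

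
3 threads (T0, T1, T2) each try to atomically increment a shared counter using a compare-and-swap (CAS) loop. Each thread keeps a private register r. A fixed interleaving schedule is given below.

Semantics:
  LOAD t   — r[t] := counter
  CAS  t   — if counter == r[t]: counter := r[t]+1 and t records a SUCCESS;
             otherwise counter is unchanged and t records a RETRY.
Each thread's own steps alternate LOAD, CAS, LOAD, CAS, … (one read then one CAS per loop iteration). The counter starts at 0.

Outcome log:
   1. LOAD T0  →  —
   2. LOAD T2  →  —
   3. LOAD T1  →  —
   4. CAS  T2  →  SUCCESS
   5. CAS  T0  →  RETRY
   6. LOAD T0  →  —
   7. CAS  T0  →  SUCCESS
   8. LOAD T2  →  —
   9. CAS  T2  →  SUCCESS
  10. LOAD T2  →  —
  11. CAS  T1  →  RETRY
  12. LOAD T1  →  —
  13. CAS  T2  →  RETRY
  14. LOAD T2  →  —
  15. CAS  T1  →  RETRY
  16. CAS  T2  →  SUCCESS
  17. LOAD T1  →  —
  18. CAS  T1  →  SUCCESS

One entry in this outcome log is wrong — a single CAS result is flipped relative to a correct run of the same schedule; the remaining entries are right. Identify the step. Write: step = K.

step = 13

Reference trace:
1. LOAD T0 → mem=0 r[T0]=0 [LOAD]
2. LOAD T2 → mem=0 r[T2]=0 [LOAD]
3. LOAD T1 → mem=0 r[T1]=0 [LOAD]
4. CAS T2 → mem=1 r[T2]=0 [OK]
5. CAS T0 → mem=1 r[T0]=0 [RETRY]
6. LOAD T0 → mem=1 r[T0]=1 [LOAD]
7. CAS T0 → mem=2 r[T0]=1 [OK]
8. LOAD T2 → mem=2 r[T2]=2 [LOAD]
9. CAS T2 → mem=3 r[T2]=2 [OK]
10. LOAD T2 → mem=3 r[T2]=3 [LOAD]
11. CAS T1 → mem=3 r[T1]=0 [RETRY]
12. LOAD T1 → mem=3 r[T1]=3 [LOAD]
13. CAS T2 → mem=4 r[T2]=3 [OK]
14. LOAD T2 → mem=4 r[T2]=4 [LOAD]
15. CAS T1 → mem=4 r[T1]=3 [RETRY]
16. CAS T2 → mem=5 r[T2]=4 [OK]
17. LOAD T1 → mem=5 r[T1]=5 [LOAD]
18. CAS T1 → mem=6 r[T1]=5 [OK]
Mismatch at 13.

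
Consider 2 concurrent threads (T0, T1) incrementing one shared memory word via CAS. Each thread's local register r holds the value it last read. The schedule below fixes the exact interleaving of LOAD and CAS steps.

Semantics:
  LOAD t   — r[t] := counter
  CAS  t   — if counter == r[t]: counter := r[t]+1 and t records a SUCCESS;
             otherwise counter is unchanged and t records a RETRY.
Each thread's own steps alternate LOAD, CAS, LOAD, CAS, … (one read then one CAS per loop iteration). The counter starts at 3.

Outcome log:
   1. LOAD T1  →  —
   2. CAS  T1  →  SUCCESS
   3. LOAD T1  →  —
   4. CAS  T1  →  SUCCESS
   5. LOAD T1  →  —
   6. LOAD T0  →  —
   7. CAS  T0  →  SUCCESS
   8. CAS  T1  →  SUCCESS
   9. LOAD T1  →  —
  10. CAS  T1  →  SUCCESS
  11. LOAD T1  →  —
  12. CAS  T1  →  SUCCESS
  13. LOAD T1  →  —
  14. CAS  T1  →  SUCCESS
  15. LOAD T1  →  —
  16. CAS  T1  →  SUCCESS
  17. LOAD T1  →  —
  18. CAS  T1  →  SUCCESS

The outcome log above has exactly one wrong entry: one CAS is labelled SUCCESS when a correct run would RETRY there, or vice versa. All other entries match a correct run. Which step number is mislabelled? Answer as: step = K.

step = 8

Re-executing:
[1] T1.load  rd  (counter 3, T1.r 3)
[2] T1.cas  hit  (counter 4, T1.r 3)
[3] T1.load  rd  (counter 4, T1.r 4)
[4] T1.cas  hit  (counter 5, T1.r 4)
[5] T1.load  rd  (counter 5, T1.r 5)
[6] T0.load  rd  (counter 5, T0.r 5)
[7] T0.cas  hit  (counter 6, T0.r 5)
[8] T1.cas  miss  (counter 6, T1.r 5)
[9] T1.load  rd  (counter 6, T1.r 6)
[10] T1.cas  hit  (counter 7, T1.r 6)
[11] T1.load  rd  (counter 7, T1.r 7)
[12] T1.cas  hit  (counter 8, T1.r 7)
[13] T1.load  rd  (counter 8, T1.r 8)
[14] T1.cas  hit  (counter 9, T1.r 8)
[15] T1.load  rd  (counter 9, T1.r 9)
[16] T1.cas  hit  (counter 10, T1.r 9)
[17] T1.load  rd  (counter 10, T1.r 10)
[18] T1.cas  hit  (counter 11, T1.r 10)
Mismatch at 8.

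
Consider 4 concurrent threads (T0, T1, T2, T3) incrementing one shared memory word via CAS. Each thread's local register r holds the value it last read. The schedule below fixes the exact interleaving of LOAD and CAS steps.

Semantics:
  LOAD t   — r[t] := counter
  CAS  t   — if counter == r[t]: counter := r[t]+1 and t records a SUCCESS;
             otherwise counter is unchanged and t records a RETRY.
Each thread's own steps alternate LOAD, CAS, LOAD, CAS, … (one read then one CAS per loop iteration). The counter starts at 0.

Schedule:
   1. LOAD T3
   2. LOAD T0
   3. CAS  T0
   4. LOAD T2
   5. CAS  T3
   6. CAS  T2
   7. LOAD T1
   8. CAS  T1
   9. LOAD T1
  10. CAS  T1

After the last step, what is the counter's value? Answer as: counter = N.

counter = 4

step 1: T3 LOAD ⇒ load; ctr=0 reg=0
step 2: T0 LOAD ⇒ load; ctr=0 reg=0
step 3: T0 CAS ⇒ ok; ctr=1 reg=0
step 4: T2 LOAD ⇒ load; ctr=1 reg=1
step 5: T3 CAS ⇒ retry; ctr=1 reg=0
step 6: T2 CAS ⇒ ok; ctr=2 reg=1
step 7: T1 LOAD ⇒ load; ctr=2 reg=2
step 8: T1 CAS ⇒ ok; ctr=3 reg=2
step 9: T1 LOAD ⇒ load; ctr=3 reg=3
step 10: T1 CAS ⇒ ok; ctr=4 reg=3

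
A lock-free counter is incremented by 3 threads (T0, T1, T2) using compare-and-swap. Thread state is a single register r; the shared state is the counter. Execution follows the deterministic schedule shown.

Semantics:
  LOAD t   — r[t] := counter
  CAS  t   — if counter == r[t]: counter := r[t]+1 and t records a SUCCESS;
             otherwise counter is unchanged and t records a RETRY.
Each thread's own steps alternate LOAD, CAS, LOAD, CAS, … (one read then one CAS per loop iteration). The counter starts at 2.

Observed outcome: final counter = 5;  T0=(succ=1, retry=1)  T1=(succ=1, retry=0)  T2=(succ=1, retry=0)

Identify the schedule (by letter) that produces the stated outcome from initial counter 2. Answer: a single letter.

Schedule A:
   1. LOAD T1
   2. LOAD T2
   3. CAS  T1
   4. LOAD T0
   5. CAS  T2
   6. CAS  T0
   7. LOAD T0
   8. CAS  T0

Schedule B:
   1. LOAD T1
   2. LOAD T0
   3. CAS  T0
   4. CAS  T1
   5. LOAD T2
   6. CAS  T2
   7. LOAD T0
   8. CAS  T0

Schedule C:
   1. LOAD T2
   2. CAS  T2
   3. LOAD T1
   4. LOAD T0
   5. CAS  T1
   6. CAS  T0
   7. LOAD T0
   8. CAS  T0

C

Run C:
[1] T2.load  rd  (counter 2, T2.r 2)
[2] T2.cas  hit  (counter 3, T2.r 2)
[3] T1.load  rd  (counter 3, T1.r 3)
[4] T0.load  rd  (counter 3, T0.r 3)
[5] T1.cas  hit  (counter 4, T1.r 3)
[6] T0.cas  miss  (counter 4, T0.r 3)
[7] T0.load  rd  (counter 4, T0.r 4)
[8] T0.cas  hit  (counter 5, T0.r 4)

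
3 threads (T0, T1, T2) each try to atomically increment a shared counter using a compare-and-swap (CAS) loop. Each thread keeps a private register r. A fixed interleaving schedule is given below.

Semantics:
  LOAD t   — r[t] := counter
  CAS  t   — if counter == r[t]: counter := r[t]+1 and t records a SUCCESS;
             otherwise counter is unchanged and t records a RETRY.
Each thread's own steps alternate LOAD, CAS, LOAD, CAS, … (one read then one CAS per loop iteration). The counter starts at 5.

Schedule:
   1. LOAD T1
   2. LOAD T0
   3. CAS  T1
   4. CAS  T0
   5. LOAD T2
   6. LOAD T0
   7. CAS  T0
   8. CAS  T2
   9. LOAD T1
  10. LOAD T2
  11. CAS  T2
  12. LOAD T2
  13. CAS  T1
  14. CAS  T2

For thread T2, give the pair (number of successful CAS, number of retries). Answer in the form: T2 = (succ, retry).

T2 = (2, 1)

   1) LOAD T1:  M=5  r_T1=5
   2) LOAD T0:  M=5  r_T0=5
   3) CAS  T1:  M=6  r_T1=5 ✓
   4) CAS  T0:  M=6  r_T0=5 ✗
   5) LOAD T2:  M=6  r_T2=6
   6) LOAD T0:  M=6  r_T0=6
   7) CAS  T0:  M=7  r_T0=6 ✓
   8) CAS  T2:  M=7  r_T2=6 ✗
   9) LOAD T1:  M=7  r_T1=7
  10) LOAD T2:  M=7  r_T2=7
  11) CAS  T2:  M=8  r_T2=7 ✓
  12) LOAD T2:  M=8  r_T2=8
  13) CAS  T1:  M=8  r_T1=7 ✗
  14) CAS  T2:  M=9  r_T2=8 ✓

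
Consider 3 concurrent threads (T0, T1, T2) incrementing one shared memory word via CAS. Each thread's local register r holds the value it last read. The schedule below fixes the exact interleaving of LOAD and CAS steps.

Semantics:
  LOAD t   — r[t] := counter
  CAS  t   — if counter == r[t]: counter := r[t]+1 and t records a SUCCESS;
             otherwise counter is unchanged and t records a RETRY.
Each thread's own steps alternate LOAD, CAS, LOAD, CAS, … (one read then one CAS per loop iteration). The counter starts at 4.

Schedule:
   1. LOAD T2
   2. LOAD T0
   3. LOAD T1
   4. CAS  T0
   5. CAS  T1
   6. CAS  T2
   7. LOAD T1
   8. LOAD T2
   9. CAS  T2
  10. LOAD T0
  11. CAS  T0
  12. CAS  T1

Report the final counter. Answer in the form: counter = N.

counter = 7

[1] T2.load  rd  (counter 4, T2.r 4)
[2] T0.load  rd  (counter 4, T0.r 4)
[3] T1.load  rd  (counter 4, T1.r 4)
[4] T0.cas  hit  (counter 5, T0.r 4)
[5] T1.cas  miss  (counter 5, T1.r 4)
[6] T2.cas  miss  (counter 5, T2.r 4)
[7] T1.load  rd  (counter 5, T1.r 5)
[8] T2.load  rd  (counter 5, T2.r 5)
[9] T2.cas  hit  (counter 6, T2.r 5)
[10] T0.load  rd  (counter 6, T0.r 6)
[11] T0.cas  hit  (counter 7, T0.r 6)
[12] T1.cas  miss  (counter 7, T1.r 5)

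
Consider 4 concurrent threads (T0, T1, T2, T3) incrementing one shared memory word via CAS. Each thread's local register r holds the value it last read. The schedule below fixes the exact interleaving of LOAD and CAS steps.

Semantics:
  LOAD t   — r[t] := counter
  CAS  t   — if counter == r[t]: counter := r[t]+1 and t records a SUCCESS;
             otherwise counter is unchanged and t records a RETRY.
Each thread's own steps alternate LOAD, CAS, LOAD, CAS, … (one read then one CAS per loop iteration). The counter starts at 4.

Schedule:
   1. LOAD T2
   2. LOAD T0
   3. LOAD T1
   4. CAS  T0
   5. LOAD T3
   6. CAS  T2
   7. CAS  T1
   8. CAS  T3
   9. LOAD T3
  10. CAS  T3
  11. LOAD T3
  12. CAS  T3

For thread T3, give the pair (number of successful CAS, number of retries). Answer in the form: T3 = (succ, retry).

T3 = (3, 0)

1. LOAD T2 → mem=4 r[T2]=4 [LOAD]
2. LOAD T0 → mem=4 r[T0]=4 [LOAD]
3. LOAD T1 → mem=4 r[T1]=4 [LOAD]
4. CAS T0 → mem=5 r[T0]=4 [OK]
5. LOAD T3 → mem=5 r[T3]=5 [LOAD]
6. CAS T2 → mem=5 r[T2]=4 [RETRY]
7. CAS T1 → mem=5 r[T1]=4 [RETRY]
8. CAS T3 → mem=6 r[T3]=5 [OK]
9. LOAD T3 → mem=6 r[T3]=6 [LOAD]
10. CAS T3 → mem=7 r[T3]=6 [OK]
11. LOAD T3 → mem=7 r[T3]=7 [LOAD]
12. CAS T3 → mem=8 r[T3]=7 [OK]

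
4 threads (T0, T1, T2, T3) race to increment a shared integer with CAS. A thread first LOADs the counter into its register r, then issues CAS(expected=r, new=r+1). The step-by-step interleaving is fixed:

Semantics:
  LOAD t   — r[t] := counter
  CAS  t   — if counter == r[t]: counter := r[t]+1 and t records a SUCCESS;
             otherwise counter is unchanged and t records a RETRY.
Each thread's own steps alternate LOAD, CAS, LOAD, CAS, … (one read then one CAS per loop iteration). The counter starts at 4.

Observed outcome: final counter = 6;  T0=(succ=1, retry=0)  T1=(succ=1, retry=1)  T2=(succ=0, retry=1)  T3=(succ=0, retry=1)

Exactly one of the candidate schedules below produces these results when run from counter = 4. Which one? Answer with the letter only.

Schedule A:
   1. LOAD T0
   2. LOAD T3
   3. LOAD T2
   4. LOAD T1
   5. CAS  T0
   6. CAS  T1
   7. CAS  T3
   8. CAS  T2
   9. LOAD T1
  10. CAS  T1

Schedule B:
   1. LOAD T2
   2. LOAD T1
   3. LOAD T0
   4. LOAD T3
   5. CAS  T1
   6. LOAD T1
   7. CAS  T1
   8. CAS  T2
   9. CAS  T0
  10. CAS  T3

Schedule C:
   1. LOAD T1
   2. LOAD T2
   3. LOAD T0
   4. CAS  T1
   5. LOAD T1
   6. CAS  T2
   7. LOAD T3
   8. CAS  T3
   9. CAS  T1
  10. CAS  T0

Simulating candidate A:
#1 T0 reads 4
#2 T3 reads 4
#3 T2 reads 4
#4 T1 reads 4
#5 T0 CAS(4→5) writes; counter now 5
#6 T1 CAS(4→5) fails; counter now 5
#7 T3 CAS(4→5) fails; counter now 5
#8 T2 CAS(4→5) fails; counter now 5
#9 T1 reads 5
#10 T1 CAS(5→6) writes; counter now 6

A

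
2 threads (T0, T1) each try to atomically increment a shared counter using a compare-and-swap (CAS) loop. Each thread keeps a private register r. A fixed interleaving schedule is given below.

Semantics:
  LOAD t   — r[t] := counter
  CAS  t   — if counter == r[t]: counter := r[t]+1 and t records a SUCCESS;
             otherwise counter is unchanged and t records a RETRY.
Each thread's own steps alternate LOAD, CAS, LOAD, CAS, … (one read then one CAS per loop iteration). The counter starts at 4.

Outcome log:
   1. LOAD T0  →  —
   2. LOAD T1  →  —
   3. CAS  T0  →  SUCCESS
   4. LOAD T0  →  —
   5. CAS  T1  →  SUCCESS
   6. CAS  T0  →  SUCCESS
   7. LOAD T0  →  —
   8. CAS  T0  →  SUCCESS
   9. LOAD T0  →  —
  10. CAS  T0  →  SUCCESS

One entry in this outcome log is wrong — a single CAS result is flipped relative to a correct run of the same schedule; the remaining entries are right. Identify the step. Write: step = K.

Re-executing:
step 1: T0 LOAD ⇒ load; ctr=4 reg=4
step 2: T1 LOAD ⇒ load; ctr=4 reg=4
step 3: T0 CAS ⇒ ok; ctr=5 reg=4
step 4: T0 LOAD ⇒ load; ctr=5 reg=5
step 5: T1 CAS ⇒ retry; ctr=5 reg=4
step 6: T0 CAS ⇒ ok; ctr=6 reg=5
step 7: T0 LOAD ⇒ load; ctr=6 reg=6
step 8: T0 CAS ⇒ ok; ctr=7 reg=6
step 9: T0 LOAD ⇒ load; ctr=7 reg=7
step 10: T0 CAS ⇒ ok; ctr=8 reg=7
Mismatch at 5.

step = 5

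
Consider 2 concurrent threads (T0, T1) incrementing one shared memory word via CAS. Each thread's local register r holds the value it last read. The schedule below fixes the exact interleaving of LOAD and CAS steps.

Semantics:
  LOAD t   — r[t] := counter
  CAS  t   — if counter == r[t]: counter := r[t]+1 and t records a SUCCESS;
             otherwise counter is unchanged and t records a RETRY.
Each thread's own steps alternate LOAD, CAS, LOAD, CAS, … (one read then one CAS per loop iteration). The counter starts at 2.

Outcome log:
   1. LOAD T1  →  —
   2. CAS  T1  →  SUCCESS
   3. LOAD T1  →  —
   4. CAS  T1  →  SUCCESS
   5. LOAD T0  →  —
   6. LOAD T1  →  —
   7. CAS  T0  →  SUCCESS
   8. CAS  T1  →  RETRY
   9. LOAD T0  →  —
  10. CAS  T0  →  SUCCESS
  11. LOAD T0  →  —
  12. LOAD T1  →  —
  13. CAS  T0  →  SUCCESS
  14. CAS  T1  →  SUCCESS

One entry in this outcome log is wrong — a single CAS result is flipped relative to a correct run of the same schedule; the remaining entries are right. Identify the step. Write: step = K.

step = 14

Correct run:
   1) LOAD T1:  M=2  r_T1=2
   2) CAS  T1:  M=3  r_T1=2 ✓
   3) LOAD T1:  M=3  r_T1=3
   4) CAS  T1:  M=4  r_T1=3 ✓
   5) LOAD T0:  M=4  r_T0=4
   6) LOAD T1:  M=4  r_T1=4
   7) CAS  T0:  M=5  r_T0=4 ✓
   8) CAS  T1:  M=5  r_T1=4 ✗
   9) LOAD T0:  M=5  r_T0=5
  10) CAS  T0:  M=6  r_T0=5 ✓
  11) LOAD T0:  M=6  r_T0=6
  12) LOAD T1:  M=6  r_T1=6
  13) CAS  T0:  M=7  r_T0=6 ✓
  14) CAS  T1:  M=7  r_T1=6 ✗
Flip is step 14.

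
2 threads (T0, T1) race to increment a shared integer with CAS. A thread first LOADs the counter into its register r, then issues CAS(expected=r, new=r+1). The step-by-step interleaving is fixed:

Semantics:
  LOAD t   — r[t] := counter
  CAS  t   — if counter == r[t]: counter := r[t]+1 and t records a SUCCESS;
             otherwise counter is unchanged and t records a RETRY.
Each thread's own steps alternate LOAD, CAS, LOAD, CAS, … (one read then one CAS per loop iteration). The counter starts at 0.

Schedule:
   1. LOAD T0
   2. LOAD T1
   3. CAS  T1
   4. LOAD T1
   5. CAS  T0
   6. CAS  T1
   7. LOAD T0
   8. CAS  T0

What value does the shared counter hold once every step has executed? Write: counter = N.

counter = 3

T0 LOAD — after: cnt=0, r=0 — load
T1 LOAD — after: cnt=0, r=0 — load
T1 CAS — after: cnt=1, r=0 — ok
T1 LOAD — after: cnt=1, r=1 — load
T0 CAS — after: cnt=1, r=0 — retry
T1 CAS — after: cnt=2, r=1 — ok
T0 LOAD — after: cnt=2, r=2 — load
T0 CAS — after: cnt=3, r=2 — ok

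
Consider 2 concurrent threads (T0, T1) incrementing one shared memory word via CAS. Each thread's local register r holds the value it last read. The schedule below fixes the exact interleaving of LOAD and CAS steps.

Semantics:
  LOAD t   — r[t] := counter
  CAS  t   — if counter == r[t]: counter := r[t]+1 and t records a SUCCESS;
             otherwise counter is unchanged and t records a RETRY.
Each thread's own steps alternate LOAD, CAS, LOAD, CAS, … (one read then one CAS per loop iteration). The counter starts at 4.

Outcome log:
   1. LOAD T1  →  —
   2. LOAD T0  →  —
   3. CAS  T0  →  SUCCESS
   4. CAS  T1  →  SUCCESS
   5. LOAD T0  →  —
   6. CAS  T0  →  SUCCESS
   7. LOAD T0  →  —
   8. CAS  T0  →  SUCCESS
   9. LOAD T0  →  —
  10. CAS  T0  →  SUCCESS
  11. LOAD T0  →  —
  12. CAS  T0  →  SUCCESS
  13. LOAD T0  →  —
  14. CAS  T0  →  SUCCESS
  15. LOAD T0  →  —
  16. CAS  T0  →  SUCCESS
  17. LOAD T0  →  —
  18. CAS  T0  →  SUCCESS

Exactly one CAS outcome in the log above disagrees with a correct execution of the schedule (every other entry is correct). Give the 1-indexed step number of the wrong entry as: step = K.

step = 4

Correct run:
   1) LOAD T1:  M=4  r_T1=4
   2) LOAD T0:  M=4  r_T0=4
   3) CAS  T0:  M=5  r_T0=4 ✓
   4) CAS  T1:  M=5  r_T1=4 ✗
   5) LOAD T0:  M=5  r_T0=5
   6) CAS  T0:  M=6  r_T0=5 ✓
   7) LOAD T0:  M=6  r_T0=6
   8) CAS  T0:  M=7  r_T0=6 ✓
   9) LOAD T0:  M=7  r_T0=7
  10) CAS  T0:  M=8  r_T0=7 ✓
  11) LOAD T0:  M=8  r_T0=8
  12) CAS  T0:  M=9  r_T0=8 ✓
  13) LOAD T0:  M=9  r_T0=9
  14) CAS  T0:  M=10  r_T0=9 ✓
  15) LOAD T0:  M=10  r_T0=10
  16) CAS  T0:  M=11  r_T0=10 ✓
  17) LOAD T0:  M=11  r_T0=11
  18) CAS  T0:  M=12  r_T0=11 ✓
Log disagrees first at step 4.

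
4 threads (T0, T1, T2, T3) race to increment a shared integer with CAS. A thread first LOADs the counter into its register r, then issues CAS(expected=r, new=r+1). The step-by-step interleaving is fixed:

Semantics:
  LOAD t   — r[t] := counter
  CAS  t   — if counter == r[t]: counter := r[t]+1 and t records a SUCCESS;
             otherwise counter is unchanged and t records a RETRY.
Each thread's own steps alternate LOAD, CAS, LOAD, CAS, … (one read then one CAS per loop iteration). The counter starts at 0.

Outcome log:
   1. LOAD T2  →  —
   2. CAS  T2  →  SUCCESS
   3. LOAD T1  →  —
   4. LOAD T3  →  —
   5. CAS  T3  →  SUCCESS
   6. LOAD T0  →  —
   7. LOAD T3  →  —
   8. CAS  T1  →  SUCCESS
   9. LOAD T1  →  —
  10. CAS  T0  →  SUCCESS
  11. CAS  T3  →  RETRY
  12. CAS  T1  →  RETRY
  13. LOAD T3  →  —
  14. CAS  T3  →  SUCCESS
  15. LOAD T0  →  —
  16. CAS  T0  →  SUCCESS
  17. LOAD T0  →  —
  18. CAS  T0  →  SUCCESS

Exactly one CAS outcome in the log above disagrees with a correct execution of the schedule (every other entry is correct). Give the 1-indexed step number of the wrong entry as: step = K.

Correct run:
T2 LOAD — after: cnt=0, r=0 — load
T2 CAS — after: cnt=1, r=0 — ok
T1 LOAD — after: cnt=1, r=1 — load
T3 LOAD — after: cnt=1, r=1 — load
T3 CAS — after: cnt=2, r=1 — ok
T0 LOAD — after: cnt=2, r=2 — load
T3 LOAD — after: cnt=2, r=2 — load
T1 CAS — after: cnt=2, r=1 — retry
T1 LOAD — after: cnt=2, r=2 — load
T0 CAS — after: cnt=3, r=2 — ok
T3 CAS — after: cnt=3, r=2 — retry
T1 CAS — after: cnt=3, r=2 — retry
T3 LOAD — after: cnt=3, r=3 — load
T3 CAS — after: cnt=4, r=3 — ok
T0 LOAD — after: cnt=4, r=4 — load
T0 CAS — after: cnt=5, r=4 — ok
T0 LOAD — after: cnt=5, r=5 — load
T0 CAS — after: cnt=6, r=5 — ok
Log disagrees first at step 8.

step = 8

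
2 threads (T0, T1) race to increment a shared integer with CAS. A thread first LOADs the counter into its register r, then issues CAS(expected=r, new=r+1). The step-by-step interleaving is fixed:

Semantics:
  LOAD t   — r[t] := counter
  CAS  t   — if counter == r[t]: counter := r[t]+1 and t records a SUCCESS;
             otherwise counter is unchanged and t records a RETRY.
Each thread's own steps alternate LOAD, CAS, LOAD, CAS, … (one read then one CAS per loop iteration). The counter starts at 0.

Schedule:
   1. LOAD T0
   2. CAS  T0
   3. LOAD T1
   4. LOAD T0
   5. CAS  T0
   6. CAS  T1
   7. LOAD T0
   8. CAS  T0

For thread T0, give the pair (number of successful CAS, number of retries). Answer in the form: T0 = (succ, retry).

[1] T0.load  rd  (counter 0, T0.r 0)
[2] T0.cas  hit  (counter 1, T0.r 0)
[3] T1.load  rd  (counter 1, T1.r 1)
[4] T0.load  rd  (counter 1, T0.r 1)
[5] T0.cas  hit  (counter 2, T0.r 1)
[6] T1.cas  miss  (counter 2, T1.r 1)
[7] T0.load  rd  (counter 2, T0.r 2)
[8] T0.cas  hit  (counter 3, T0.r 2)

T0 = (3, 0)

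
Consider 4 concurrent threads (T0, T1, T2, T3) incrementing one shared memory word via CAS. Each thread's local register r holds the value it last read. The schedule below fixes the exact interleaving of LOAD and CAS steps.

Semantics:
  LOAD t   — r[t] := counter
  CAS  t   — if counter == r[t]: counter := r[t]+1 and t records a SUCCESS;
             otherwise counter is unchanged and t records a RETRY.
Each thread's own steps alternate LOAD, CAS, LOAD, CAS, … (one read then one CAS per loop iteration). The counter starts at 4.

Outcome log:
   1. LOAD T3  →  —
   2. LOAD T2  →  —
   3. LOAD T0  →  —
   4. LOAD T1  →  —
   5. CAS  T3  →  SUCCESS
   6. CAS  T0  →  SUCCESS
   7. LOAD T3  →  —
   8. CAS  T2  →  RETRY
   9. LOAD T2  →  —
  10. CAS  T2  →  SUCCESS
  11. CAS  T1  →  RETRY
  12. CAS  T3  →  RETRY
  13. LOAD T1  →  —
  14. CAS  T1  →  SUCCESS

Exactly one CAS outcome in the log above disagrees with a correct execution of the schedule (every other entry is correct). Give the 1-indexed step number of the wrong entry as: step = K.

step = 6

Re-executing:
#1 T3 reads 4
#2 T2 reads 4
#3 T0 reads 4
#4 T1 reads 4
#5 T3 CAS(4→5) writes; counter now 5
#6 T0 CAS(4→5) fails; counter now 5
#7 T3 reads 5
#8 T2 CAS(4→5) fails; counter now 5
#9 T2 reads 5
#10 T2 CAS(5→6) writes; counter now 6
#11 T1 CAS(4→5) fails; counter now 6
#12 T3 CAS(5→6) fails; counter now 6
#13 T1 reads 6
#14 T1 CAS(6→7) writes; counter now 7
Mismatch at 6.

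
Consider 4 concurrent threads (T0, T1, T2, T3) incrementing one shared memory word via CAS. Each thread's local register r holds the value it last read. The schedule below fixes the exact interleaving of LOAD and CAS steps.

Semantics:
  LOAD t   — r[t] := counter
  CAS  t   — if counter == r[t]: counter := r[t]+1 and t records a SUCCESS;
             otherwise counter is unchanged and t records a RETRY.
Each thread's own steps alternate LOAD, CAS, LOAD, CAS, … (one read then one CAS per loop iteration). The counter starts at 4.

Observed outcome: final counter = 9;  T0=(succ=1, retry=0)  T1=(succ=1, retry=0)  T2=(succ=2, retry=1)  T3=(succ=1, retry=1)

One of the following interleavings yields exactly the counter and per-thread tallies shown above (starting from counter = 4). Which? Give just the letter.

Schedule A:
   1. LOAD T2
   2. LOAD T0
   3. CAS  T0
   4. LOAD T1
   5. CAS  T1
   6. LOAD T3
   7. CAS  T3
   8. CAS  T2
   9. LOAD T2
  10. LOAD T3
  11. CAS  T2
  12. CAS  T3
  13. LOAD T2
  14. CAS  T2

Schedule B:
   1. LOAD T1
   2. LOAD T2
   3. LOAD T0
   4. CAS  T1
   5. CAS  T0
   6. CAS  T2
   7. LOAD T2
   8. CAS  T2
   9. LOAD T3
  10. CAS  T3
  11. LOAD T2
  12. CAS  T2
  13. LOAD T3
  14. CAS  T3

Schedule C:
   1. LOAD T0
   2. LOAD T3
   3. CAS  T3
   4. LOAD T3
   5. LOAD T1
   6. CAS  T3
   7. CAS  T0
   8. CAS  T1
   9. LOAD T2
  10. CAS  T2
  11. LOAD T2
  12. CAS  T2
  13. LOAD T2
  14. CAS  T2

A

Tracing schedule A:
   1) LOAD T2:  M=4  r_T2=4
   2) LOAD T0:  M=4  r_T0=4
   3) CAS  T0:  M=5  r_T0=4 ✓
   4) LOAD T1:  M=5  r_T1=5
   5) CAS  T1:  M=6  r_T1=5 ✓
   6) LOAD T3:  M=6  r_T3=6
   7) CAS  T3:  M=7  r_T3=6 ✓
   8) CAS  T2:  M=7  r_T2=4 ✗
   9) LOAD T2:  M=7  r_T2=7
  10) LOAD T3:  M=7  r_T3=7
  11) CAS  T2:  M=8  r_T2=7 ✓
  12) CAS  T3:  M=8  r_T3=7 ✗
  13) LOAD T2:  M=8  r_T2=8
  14) CAS  T2:  M=9  r_T2=8 ✓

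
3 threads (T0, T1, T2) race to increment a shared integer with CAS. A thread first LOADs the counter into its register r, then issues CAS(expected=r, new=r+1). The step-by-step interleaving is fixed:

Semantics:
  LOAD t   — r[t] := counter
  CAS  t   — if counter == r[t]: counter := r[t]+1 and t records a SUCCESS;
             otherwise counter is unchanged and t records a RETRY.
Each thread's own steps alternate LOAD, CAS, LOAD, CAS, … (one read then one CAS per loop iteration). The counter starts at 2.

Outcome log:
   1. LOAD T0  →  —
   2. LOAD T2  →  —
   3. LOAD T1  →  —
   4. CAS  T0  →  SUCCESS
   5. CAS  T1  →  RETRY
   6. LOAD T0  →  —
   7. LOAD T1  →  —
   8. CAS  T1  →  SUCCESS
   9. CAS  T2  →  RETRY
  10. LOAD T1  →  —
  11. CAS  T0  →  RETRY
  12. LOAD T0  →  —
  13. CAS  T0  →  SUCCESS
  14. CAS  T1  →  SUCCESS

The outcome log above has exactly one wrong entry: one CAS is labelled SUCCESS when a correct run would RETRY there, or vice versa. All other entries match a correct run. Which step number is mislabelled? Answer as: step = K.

Re-executing:
#1 T0 reads 2
#2 T2 reads 2
#3 T1 reads 2
#4 T0 CAS(2→3) writes; counter now 3
#5 T1 CAS(2→3) fails; counter now 3
#6 T0 reads 3
#7 T1 reads 3
#8 T1 CAS(3→4) writes; counter now 4
#9 T2 CAS(2→3) fails; counter now 4
#10 T1 reads 4
#11 T0 CAS(3→4) fails; counter now 4
#12 T0 reads 4
#13 T0 CAS(4→5) writes; counter now 5
#14 T1 CAS(4→5) fails; counter now 5
Log disagrees first at step 14.

step = 14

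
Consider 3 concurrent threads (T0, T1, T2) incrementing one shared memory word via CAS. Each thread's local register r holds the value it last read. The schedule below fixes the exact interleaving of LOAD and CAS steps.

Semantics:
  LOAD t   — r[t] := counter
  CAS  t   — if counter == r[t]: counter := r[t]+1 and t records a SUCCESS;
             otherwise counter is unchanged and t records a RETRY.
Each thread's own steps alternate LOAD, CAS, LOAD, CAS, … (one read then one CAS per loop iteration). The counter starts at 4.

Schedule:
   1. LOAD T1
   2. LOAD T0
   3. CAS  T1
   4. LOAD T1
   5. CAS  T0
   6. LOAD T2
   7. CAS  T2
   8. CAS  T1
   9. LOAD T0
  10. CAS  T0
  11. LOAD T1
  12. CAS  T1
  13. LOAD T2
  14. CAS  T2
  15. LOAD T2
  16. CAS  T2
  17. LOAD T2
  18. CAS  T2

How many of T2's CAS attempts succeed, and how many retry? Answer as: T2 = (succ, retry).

T2 = (4, 0)

[1] T1.load  rd  (counter 4, T1.r 4)
[2] T0.load  rd  (counter 4, T0.r 4)
[3] T1.cas  hit  (counter 5, T1.r 4)
[4] T1.load  rd  (counter 5, T1.r 5)
[5] T0.cas  miss  (counter 5, T0.r 4)
[6] T2.load  rd  (counter 5, T2.r 5)
[7] T2.cas  hit  (counter 6, T2.r 5)
[8] T1.cas  miss  (counter 6, T1.r 5)
[9] T0.load  rd  (counter 6, T0.r 6)
[10] T0.cas  hit  (counter 7, T0.r 6)
[11] T1.load  rd  (counter 7, T1.r 7)
[12] T1.cas  hit  (counter 8, T1.r 7)
[13] T2.load  rd  (counter 8, T2.r 8)
[14] T2.cas  hit  (counter 9, T2.r 8)
[15] T2.load  rd  (counter 9, T2.r 9)
[16] T2.cas  hit  (counter 10, T2.r 9)
[17] T2.load  rd  (counter 10, T2.r 10)
[18] T2.cas  hit  (counter 11, T2.r 10)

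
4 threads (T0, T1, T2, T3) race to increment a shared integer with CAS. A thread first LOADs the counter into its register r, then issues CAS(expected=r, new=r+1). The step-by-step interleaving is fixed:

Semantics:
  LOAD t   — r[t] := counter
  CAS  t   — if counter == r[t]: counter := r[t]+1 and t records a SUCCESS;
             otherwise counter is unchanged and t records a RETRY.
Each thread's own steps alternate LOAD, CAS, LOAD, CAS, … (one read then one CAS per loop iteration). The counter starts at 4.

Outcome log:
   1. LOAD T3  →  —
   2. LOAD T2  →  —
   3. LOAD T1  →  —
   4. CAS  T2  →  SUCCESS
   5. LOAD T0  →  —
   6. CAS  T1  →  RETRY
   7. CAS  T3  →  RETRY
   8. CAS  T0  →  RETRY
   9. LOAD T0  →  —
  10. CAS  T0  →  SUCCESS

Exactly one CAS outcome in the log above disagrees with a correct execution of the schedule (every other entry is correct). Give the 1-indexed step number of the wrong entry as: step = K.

Reference trace:
#1 T3 reads 4
#2 T2 reads 4
#3 T1 reads 4
#4 T2 CAS(4→5) writes; counter now 5
#5 T0 reads 5
#6 T1 CAS(4→5) fails; counter now 5
#7 T3 CAS(4→5) fails; counter now 5
#8 T0 CAS(5→6) writes; counter now 6
#9 T0 reads 6
#10 T0 CAS(6→7) writes; counter now 7
Flip is step 8.

step = 8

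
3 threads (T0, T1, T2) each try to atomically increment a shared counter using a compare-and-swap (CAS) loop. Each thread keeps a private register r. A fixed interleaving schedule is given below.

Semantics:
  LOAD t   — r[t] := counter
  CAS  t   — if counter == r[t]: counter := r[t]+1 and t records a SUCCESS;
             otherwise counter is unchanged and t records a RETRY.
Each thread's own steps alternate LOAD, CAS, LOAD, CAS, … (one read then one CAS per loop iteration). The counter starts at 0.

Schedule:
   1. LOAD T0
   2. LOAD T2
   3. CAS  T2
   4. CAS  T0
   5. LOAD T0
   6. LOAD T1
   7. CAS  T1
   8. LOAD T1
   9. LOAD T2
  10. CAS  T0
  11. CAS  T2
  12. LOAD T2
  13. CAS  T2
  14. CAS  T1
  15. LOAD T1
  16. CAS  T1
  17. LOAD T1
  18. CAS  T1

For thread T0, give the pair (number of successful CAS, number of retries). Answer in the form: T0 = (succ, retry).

T0 = (0, 2)

   1) LOAD T0:  M=0  r_T0=0
   2) LOAD T2:  M=0  r_T2=0
   3) CAS  T2:  M=1  r_T2=0 ✓
   4) CAS  T0:  M=1  r_T0=0 ✗
   5) LOAD T0:  M=1  r_T0=1
   6) LOAD T1:  M=1  r_T1=1
   7) CAS  T1:  M=2  r_T1=1 ✓
   8) LOAD T1:  M=2  r_T1=2
   9) LOAD T2:  M=2  r_T2=2
  10) CAS  T0:  M=2  r_T0=1 ✗
  11) CAS  T2:  M=3  r_T2=2 ✓
  12) LOAD T2:  M=3  r_T2=3
  13) CAS  T2:  M=4  r_T2=3 ✓
  14) CAS  T1:  M=4  r_T1=2 ✗
  15) LOAD T1:  M=4  r_T1=4
  16) CAS  T1:  M=5  r_T1=4 ✓
  17) LOAD T1:  M=5  r_T1=5
  18) CAS  T1:  M=6  r_T1=5 ✓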